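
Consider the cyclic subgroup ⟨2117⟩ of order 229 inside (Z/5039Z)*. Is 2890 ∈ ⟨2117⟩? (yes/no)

2890 ∈ ⟨2117⟩ iff 2890^229 ≡ 1 (mod 5039), since |⟨2117⟩| = 229.
2890^229 mod 5039 = 1529.
Since 1529 ≠ 1, 2890 does not lie in the subgroup.

no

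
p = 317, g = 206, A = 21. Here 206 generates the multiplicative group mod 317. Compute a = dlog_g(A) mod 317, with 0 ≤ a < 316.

Baby-step giant-step with m = ceil(sqrt(316)) = 18.
Baby table (206^j mod 317 for j=0..17):
  0:1  1:206  2:275  3:224  4:179  5:102  6:90  7:154
  8:24  9:189  10:260  11:304  12:175  13:229  14:258  15:209
  16:259  17:98
Giant step factor: 206^(-18) ≡ 168 (mod 317).
Scan 21·168^i mod 317 for i = 0, 1, …:
  i=0: 21   i=1: 41   i=2: 231   i=3: 134
  i=4: 5   i=5: 206
Match at i=5, j=1: a = 5·18 + 1 = 91.

91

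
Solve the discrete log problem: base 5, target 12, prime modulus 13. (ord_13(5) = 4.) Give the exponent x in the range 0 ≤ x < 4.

Successive powers of 5 modulo 13:
  5^0=1  5^1=5  5^2=12
So 5^2 ≡ 12 (mod 13), giving x = 2.

2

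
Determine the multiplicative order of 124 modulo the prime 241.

The order of 124 must divide p − 1 = 240 = 2^4 · 3 · 5.
Divisors: 1, 2, 3, 4, 5, 6, 8, 10, 12, 15, 16, 20, 24, 30, 40, 48, 60, 80, 120, 240.
Check each in increasing order: 124^1 ≡ 124;  124^2 ≡ 193;  124^3 ≡ 73;  124^4 ≡ 135;  124^5 ≡ 111;  124^6 ≡ 27;  124^8 ≡ 150;  124^10 ≡ 30;  124^12 ≡ 6;  124^15 ≡ 197;  124^16 ≡ 87;  124^20 ≡ 177;  124^24 ≡ 36;  124^30 ≡ 8;  124^40 ≡ 240;  124^48 ≡ 91;  124^60 ≡ 64;  124^80 ≡ 1.
Smallest exponent giving 1 is 80.

80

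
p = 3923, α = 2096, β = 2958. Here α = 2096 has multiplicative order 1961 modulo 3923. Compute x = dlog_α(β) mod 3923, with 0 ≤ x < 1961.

Baby-step giant-step with m = ceil(sqrt(1961)) = 45.
Baby table (2096^j mod 3923 for j=0..44):
  0:1  1:2096  2:3379  3:1369  4:1711  5:634  6:2890  7:328
  8:963  9:2026  10:1810  11:219  12:33  13:2477  14:1663  15:2024
  16:1541  17:1307  18:1218  19:2978  20:395  21:167  22:885  23:3304
  24:1089  25:3281  26:3880  27:101  28:3777  29:3901  30:964  31:199
  32:1266  33:1588  34:1744  35:3111  36:630  37:2352  38:2504  39:3333
  40:3028  41:3197  42:428  43:2644  44:2548
Giant step factor: 2096^(-45) ≡ 2996 (mod 3923).
Scan 2958·2996^i mod 3923 for i = 0, 1, …:
  i=0: 2958   i=1: 111   i=2: 3024   i=3: 1697
  i=4: 4   i=5: 215   i=6: 768   i=7: 2050
  i=8: 2305   i=9: 1300     …   i=39: 1808
  i=40: 3028
Match at i=40, j=40: x = 40·45 + 40 = 1840.

1840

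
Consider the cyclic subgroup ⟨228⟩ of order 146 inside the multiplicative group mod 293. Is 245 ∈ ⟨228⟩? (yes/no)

no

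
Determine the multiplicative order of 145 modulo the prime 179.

The order of 145 must divide p − 1 = 178 = 2 · 89.
Divisors: 1, 2, 89, 178.
Check each in increasing order: 145^1 ≡ 145;  145^2 ≡ 82;  145^89 ≡ 1.
Smallest exponent giving 1 is 89.

89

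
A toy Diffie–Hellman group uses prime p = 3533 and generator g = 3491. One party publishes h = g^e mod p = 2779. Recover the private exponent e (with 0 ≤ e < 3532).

Baby-step giant-step with m = ceil(sqrt(3532)) = 60.
Baby table (3491^j mod 3533 for j=0..59):
  0:1  1:3491  2:1764  3:105  4:2656  5:1504  6:426  7:3306
  8:2468  9:2334  10:896  11:1231  12:1293  13:2222  14:2067  15:1511
  16:132  17:1522  18:3203  19:3261  20:825  21:680  22:3237  23:1833
  24:740  25:717  26:1683  27:3507  28:1092  29:65  30:803  31:1604
  32:3292  33:3056  34:2369  35:2959  36:2910  37:1435  38:3324  39:1712
  40:2289  41:2786  42:3110  43:101  44:2824  45:1514  46:6  47:3281
  48:3518  49:630  50:1804  51:1958  52:2556  53:2171  54:676  55:3405
  56:1843  57:320  58:692  59:2733
Giant step factor: 3491^(-60) ≡ 484 (mod 3533).
Scan 2779·484^i mod 3533 for i = 0, 1, …:
  i=0: 2779   i=1: 2496   i=2: 3311   i=3: 2075
  i=4: 928   i=5: 461   i=6: 545   i=7: 2338
  i=8: 1032   i=9: 1335     …   i=39: 247
  i=40: 2959
Match at i=40, j=35: e = 40·60 + 35 = 2435.

2435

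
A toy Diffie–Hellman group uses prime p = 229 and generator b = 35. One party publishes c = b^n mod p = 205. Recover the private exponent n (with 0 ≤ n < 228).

13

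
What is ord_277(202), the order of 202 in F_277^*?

69

The order of 202 must divide p − 1 = 276 = 2^2 · 3 · 23.
Divisors: 1, 2, 3, 4, 6, 12, 23, 46, 69, 92, 138, 276.
Check each in increasing order: 202^1 ≡ 202;  202^2 ≡ 85;  202^3 ≡ 273;  202^4 ≡ 23;  202^6 ≡ 16;  202^12 ≡ 256;  202^23 ≡ 116;  202^46 ≡ 160;  202^69 ≡ 1.
Smallest exponent giving 1 is 69.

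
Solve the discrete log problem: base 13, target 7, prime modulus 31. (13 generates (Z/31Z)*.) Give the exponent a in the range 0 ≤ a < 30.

8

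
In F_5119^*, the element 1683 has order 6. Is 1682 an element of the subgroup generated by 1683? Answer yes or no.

yes

⟨1683⟩ has order 6; its elements mod 5119 are {1, 1682, 1683, 3436, 3437, 5118}.
1682 is in this set.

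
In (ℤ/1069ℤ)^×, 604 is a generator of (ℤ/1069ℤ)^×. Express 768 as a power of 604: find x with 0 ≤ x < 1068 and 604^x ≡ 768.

Baby-step giant-step with m = ceil(sqrt(1068)) = 33.
Baby table (604^j mod 1069 for j=0..32):
  0:1  1:604  2:287  3:170  4:56  5:685  6:37  7:968
  8:998  9:945  10:1003  11:758  12:300  13:539  14:580  15:757
  16:765  17:252  18:410  19:701  20:80  21:215  22:511  23:772
  24:204  25:281  26:822  27:472  28:734  29:770  30:65  31:776
  32:482
Giant step factor: 604^(-33) ≡ 389 (mod 1069).
Scan 768·389^i mod 1069 for i = 0, 1, …:
  i=0: 768   i=1: 501   i=2: 331   i=3: 479
  i=4: 325   i=5: 283   i=6: 1049   i=7: 772
Match at i=7, j=23: x = 7·33 + 23 = 254.

254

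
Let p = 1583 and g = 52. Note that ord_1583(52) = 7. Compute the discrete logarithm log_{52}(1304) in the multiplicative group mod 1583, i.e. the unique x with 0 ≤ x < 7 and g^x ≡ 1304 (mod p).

3

Successive powers of 52 modulo 1583:
  52^0=1  52^1=52  52^2=1121  52^3=1304
So 52^3 ≡ 1304 (mod 1583), giving x = 3.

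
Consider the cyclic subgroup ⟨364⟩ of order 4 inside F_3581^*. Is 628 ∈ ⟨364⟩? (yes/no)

⟨364⟩ has order 4; its elements mod 3581 are {1, 364, 3217, 3580}.
628 is not in this set.

no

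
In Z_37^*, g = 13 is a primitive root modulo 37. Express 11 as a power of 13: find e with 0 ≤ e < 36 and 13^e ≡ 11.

6

Successive powers of 13 modulo 37:
  13^0=1  13^1=13  13^2=21  13^3=14  13^4=34  13^5=35
  13^6=11
So 13^6 ≡ 11 (mod 37), giving e = 6.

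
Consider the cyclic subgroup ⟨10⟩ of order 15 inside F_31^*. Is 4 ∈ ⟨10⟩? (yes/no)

yes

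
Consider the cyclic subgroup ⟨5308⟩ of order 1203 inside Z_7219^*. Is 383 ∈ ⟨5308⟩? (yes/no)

383 ∈ ⟨5308⟩ iff 383^1203 ≡ 1 (mod 7219), since |⟨5308⟩| = 1203.
383^1203 mod 7219 = 1.
Since 1 = 1, 383 lies in the subgroup.

yes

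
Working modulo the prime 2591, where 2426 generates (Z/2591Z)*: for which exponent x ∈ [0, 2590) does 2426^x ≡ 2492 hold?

1255

Baby-step giant-step with m = ceil(sqrt(2590)) = 51.
Baby table (2426^j mod 2591 for j=0..50):
  0:1  1:2426  2:1315  3:669  4:1028  5:1386  6:1909  7:1117
  8:2247  9:2349  10:1065  11:463  12:1335  13:2551  14:1418  15:1811
  16:1741  17:336  18:1562  19:1370  20:1958  21:805  22:1907  23:1447
  24:2208  25:1011  26:1600  27:282  28:108  29:317  30:2106  31:2295
  32:2202  33:2001  34:1483  35:1450  36:1713  37:2365  38:1016  39:775
  40:1675  41:862  42:275  43:1263  44:1476  45:14  46:281  47:273
  48:1593  49:1437  50:1267
Giant step factor: 2426^(-51) ≡ 308 (mod 2591).
Scan 2492·308^i mod 2591 for i = 0, 1, …:
  i=0: 2492   i=1: 600   i=2: 839   i=3: 1903
  i=4: 558   i=5: 858   i=6: 2573   i=7: 2229
  i=8: 2508   i=9: 346     …   i=23: 2018
  i=24: 2295
Match at i=24, j=31: x = 24·51 + 31 = 1255.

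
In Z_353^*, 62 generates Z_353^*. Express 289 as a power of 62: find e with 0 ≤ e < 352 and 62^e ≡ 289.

136

Baby-step giant-step with m = ceil(sqrt(352)) = 19.
Baby table (62^j mod 353 for j=0..18):
  0:1  1:62  2:314  3:53  4:109  5:51  6:338  7:129
  8:232  9:264  10:130  11:294  12:225  13:183  14:50  15:276
  16:168  17:179  18:155
Giant step factor: 62^(-19) ≡ 143 (mod 353).
Scan 289·143^i mod 353 for i = 0, 1, …:
  i=0: 289   i=1: 26   i=2: 188   i=3: 56
  i=4: 242   i=5: 12   i=6: 304   i=7: 53
Match at i=7, j=3: e = 7·19 + 3 = 136.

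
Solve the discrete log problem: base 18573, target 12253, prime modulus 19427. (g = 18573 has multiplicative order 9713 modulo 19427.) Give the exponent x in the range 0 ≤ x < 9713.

Baby-step giant-step with m = ceil(sqrt(9713)) = 99.
Baby table (18573^j mod 19427 for j=0..98):
  0:1  1:18573  2:10517  3:13183  4:9378  5:14539  6:16974  7:16173
  8:855  9:8056  10:16761  11:3805  12:14266  13:16992  14:801  15:15318
  16:12226  17:10722  18:12956  19:8966  20:16701  21:16191  22:4910  23:3092
  24:1504  25:17193  26:3990  27:11692  28:510  29:11281  30:1818  31:1588
  32:3738  33:13203  34:11725  35:11182  36:8656  37:9463  38:230  39:17277
  40:9962  41:1478  42:543  43:2526  44:18620  45:9233  46:2380  47:7315
  48:8484  49:935  50:17444  51:3333  52:9387  53:6853  54:14492  55:18258
  56:7549  57:2918  58:14111  59:13373  60:2534  61:11788  62:15661  63:10709
  64:4631  65:8234  66:738  67:10839  68:10173  69:15554  70:4952  71:6078
  72:15824  73:7496  74:9326  75:666  76:14046  77:10602  78:18301  79:9681
  80:8328  81:17597  82:8660  83:6047  84:3444  85:11728  86:8620  87:1353
  88:10158  89:8937  90:2613  91:2603  92:11143  93:3108  94:7267  95:10622
  96:1221  97:6324  98:10
Giant step factor: 18573^(-99) ≡ 17159 (mod 19427).
Scan 12253·17159^i mod 19427 for i = 0, 1, …:
  i=0: 12253   i=1: 10233   i=2: 6821   i=3: 13291
  i=4: 6716   i=5: 18307   i=6: 14650   i=7: 13397
  i=8: 18859   i=9: 6042     …   i=18: 14685
  i=19: 11725
Match at i=19, j=34: x = 19·99 + 34 = 1915.

1915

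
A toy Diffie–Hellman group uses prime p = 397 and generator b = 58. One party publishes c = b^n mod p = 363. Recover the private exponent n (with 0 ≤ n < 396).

Baby-step giant-step with m = ceil(sqrt(396)) = 20.
Baby table (58^j mod 397 for j=0..19):
  0:1  1:58  2:188  3:185  4:11  5:241  6:83  7:50
  8:121  9:269  10:119  11:153  12:140  13:180  14:118  15:95
  16:349  17:392  18:107  19:251
Giant step factor: 58^(-20) ≡ 100 (mod 397).
Scan 363·100^i mod 397 for i = 0, 1, …:
  i=0: 363   i=1: 173   i=2: 229   i=3: 271
  i=4: 104   i=5: 78   i=6: 257   i=7: 292
  i=8: 219   i=9: 65     …   i=15: 291
  i=16: 119
Match at i=16, j=10: n = 16·20 + 10 = 330.

330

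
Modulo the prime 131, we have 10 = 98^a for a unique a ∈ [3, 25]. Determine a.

9

Compute 98^3 mod 131 = 88, then multiply by 98 repeatedly:
  98^3=88  98^4=109  98^5=71  98^6=15  98^7=29
  98^8=91  98^9=10
Found 10 at exponent 9.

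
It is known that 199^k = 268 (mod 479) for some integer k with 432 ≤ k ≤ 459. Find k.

Compute 199^432 mod 479 = 88, then multiply by 199 repeatedly:
  199^432=88  199^433=268
Found 268 at exponent 433.

433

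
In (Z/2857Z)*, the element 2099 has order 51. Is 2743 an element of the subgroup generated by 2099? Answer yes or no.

yes

2743 ∈ ⟨2099⟩ iff 2743^51 ≡ 1 (mod 2857), since |⟨2099⟩| = 51.
2743^51 mod 2857 = 1.
Since 1 = 1, 2743 lies in the subgroup.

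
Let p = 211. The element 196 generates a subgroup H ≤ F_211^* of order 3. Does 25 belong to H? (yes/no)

⟨196⟩ has order 3; its elements mod 211 are {1, 14, 196}.
25 is not in this set.

no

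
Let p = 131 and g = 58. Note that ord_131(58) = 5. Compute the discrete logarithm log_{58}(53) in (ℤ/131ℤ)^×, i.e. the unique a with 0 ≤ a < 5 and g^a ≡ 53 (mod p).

3

Successive powers of 58 modulo 131:
  58^0=1  58^1=58  58^2=89  58^3=53
So 58^3 ≡ 53 (mod 131), giving a = 3.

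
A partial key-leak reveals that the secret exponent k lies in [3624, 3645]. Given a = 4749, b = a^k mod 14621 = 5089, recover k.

3633

Compute 4749^3624 mod 14621 = 11152, then multiply by 4749 repeatedly:
  4749^3624=11152  4749^3625=3586  4749^3626=11070  4749^3627=8935  4749^3628=2173
  4749^3629=11772  4749^3630=9145  4749^3631=5235  4749^3632=5315  4749^3633=5089
Found 5089 at exponent 3633.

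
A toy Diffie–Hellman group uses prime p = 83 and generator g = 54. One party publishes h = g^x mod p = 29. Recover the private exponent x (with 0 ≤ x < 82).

42

Baby-step giant-step with m = ceil(sqrt(82)) = 10.
Baby table (54^j mod 83 for j=0..9):
  0:1  1:54  2:11  3:13  4:38  5:60  6:3  7:79
  8:33  9:39
Giant step factor: 54^(-10) ≡ 75 (mod 83).
Scan 29·75^i mod 83 for i = 0, 1, …:
  i=0: 29   i=1: 17   i=2: 30   i=3: 9
  i=4: 11
Match at i=4, j=2: x = 4·10 + 2 = 42.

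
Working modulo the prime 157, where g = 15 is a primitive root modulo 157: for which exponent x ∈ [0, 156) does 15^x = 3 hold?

110

Baby-step giant-step with m = ceil(sqrt(156)) = 13.
Baby table (15^j mod 157 for j=0..12):
  0:1  1:15  2:68  3:78  4:71  5:123  6:118  7:43
  8:17  9:98  10:57  11:70  12:108
Giant step factor: 15^(-13) ≡ 22 (mod 157).
Scan 3·22^i mod 157 for i = 0, 1, …:
  i=0: 3   i=1: 66   i=2: 39   i=3: 73
  i=4: 36   i=5: 7   i=6: 154   i=7: 91
  i=8: 118
Match at i=8, j=6: x = 8·13 + 6 = 110.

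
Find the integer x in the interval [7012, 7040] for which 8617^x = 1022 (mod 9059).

7035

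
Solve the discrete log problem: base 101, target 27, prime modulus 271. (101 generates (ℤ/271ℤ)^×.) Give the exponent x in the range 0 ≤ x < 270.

Successive powers of 101 modulo 271:
  101^0=1  101^1=101  101^2=174  101^3=230  101^4=195  101^5=183
  101^6=55  101^7=135  101^8=85  101^9=184  101^10=156  101^11=38
  101^12=44  101^13=108  101^14=68  101^15=93  101^16=179  101^17=193
  101^18=252  101^19=249  101^20=217  101^21=237  101^22=89  101^23=46
  101^24=39  101^25=145  101^26=11  101^27=27
So 101^27 ≡ 27 (mod 271), giving x = 27.

27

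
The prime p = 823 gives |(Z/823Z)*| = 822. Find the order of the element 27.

The order of 27 must divide p − 1 = 822 = 2 · 3 · 137.
Divisors: 1, 2, 3, 6, 137, 274, 411, 822.
Check each in increasing order: 27^1 ≡ 27;  27^2 ≡ 729;  27^3 ≡ 754;  27^6 ≡ 646;  27^137 ≡ 822;  27^274 ≡ 1.
Smallest exponent giving 1 is 274.

274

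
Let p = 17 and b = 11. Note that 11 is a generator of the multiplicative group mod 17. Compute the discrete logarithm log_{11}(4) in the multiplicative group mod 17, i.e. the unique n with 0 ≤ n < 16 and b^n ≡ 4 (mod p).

Successive powers of 11 modulo 17:
  11^0=1  11^1=11  11^2=2  11^3=5  11^4=4
So 11^4 ≡ 4 (mod 17), giving n = 4.

4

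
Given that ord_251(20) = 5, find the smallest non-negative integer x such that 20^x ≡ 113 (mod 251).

4

Successive powers of 20 modulo 251:
  20^0=1  20^1=20  20^2=149  20^3=219  20^4=113
So 20^4 ≡ 113 (mod 251), giving x = 4.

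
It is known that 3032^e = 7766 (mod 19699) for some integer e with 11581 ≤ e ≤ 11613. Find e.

Compute 3032^11581 mod 19699 = 17726, then multiply by 3032 repeatedly:
  3032^11581=17726  3032^11582=6360  3032^11583=17898  3032^11584=15690  3032^11585=18694
  3032^11586=6185  3032^11587=19171  3032^11588=14422  3032^11589=15423  3032^11590=16809
  3032^11591=3575  3032^11592=4950  3032^11593=17461  3032^11594=10539  3032^11595=2470
  3032^11596=3420  3032^11597=7766
Found 7766 at exponent 11597.

11597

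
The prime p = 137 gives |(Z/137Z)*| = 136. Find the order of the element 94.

The order of 94 must divide p − 1 = 136 = 2^3 · 17.
Divisors: 1, 2, 4, 8, 17, 34, 68, 136.
Check each in increasing order: 94^1 ≡ 94;  94^2 ≡ 68;  94^4 ≡ 103;  94^8 ≡ 60;  94^17 ≡ 10;  94^34 ≡ 100;  94^68 ≡ 136;  94^136 ≡ 1.
Smallest exponent giving 1 is 136.

136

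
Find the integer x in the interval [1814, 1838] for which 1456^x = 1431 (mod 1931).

Compute 1456^1814 mod 1931 = 917, then multiply by 1456 repeatedly:
  1456^1814=917  1456^1815=831  1456^1816=1130  1456^1817=68  1456^1818=527
  1456^1819=705  1456^1820=1119  1456^1821=1431
Found 1431 at exponent 1821.

1821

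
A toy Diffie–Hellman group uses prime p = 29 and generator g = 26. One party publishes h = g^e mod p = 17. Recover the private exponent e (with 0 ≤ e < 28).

7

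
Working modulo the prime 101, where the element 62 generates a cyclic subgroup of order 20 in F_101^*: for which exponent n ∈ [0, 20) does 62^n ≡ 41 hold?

17

Successive powers of 62 modulo 101:
  62^0=1  62^1=62  62^2=6  62^3=69  62^4=36  62^5=10
  62^6=14  62^7=60  62^8=84  62^9=57  62^10=100  62^11=39
  62^12=95  62^13=32  62^14=65  62^15=91  62^16=87  62^17=41
So 62^17 ≡ 41 (mod 101), giving n = 17.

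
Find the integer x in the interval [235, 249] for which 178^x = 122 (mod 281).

Compute 178^235 mod 281 = 168, then multiply by 178 repeatedly:
  178^235=168  178^236=118  178^237=210  178^238=7  178^239=122
Found 122 at exponent 239.

239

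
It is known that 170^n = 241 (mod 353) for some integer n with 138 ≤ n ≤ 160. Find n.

159

Compute 170^138 mod 353 = 271, then multiply by 170 repeatedly:
  170^138=271  170^139=180  170^140=242  170^141=192  170^142=164
  170^143=346  170^144=222  170^145=322  170^146=25  170^147=14
  170^148=262  170^149=62  170^150=303  170^151=325  170^152=182
  170^153=229  170^154=100  170^155=56  170^156=342  170^157=248
  170^158=153  170^159=241
Found 241 at exponent 159.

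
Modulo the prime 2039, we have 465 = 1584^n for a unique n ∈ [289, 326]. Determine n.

306

Compute 1584^289 mod 2039 = 1130, then multiply by 1584 repeatedly:
  1584^289=1130  1584^290=1717  1584^291=1741  1584^292=1016  1584^293=573
  1584^294=277  1584^295=383  1584^296=1089  1584^297=2021  1584^298=34
  1584^299=842  1584^300=222  1584^301=940  1584^302=490  1584^303=1340
  1584^304=2000  1584^305=1433  1584^306=465
Found 465 at exponent 306.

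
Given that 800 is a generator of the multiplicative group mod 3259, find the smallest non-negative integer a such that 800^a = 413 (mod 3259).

1417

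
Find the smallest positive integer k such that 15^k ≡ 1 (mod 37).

36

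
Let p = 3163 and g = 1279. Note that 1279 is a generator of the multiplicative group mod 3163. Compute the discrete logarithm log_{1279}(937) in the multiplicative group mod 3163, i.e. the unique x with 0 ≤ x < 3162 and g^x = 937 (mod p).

Baby-step giant-step with m = ceil(sqrt(3162)) = 57.
Baby table (1279^j mod 3163 for j=0..56):
  0:1  1:1279  2:570  3:1540  4:2274  5:1649  6:2513  7:519
  8:2734  9:1671  10:2184  11:407  12:1821  13:1091  14:506  15:1922
  16:587  17:1142  18:2475  19:2525  20:52  21:85  22:1173  23:1005
  24:1217  25:347  26:993  27:1684  28:2996  29:1491  30:2863  31:2186
  32:2965  33:2961  34:1008  35:1891  36:2057  37:2450  38:2180  39:1617
  40:2704  41:1257  42:899  43:1652  44:24  45:2229  46:1028  47:2167
  48:805  49:1620  50:215  51:2967  52:2356  53:2148  54:1808  55:279
  56:2585
Giant step factor: 1279^(-57) ≡ 1772 (mod 3163).
Scan 937·1772^i mod 3163 for i = 0, 1, …:
  i=0: 937   i=1: 2952   i=2: 2505   i=3: 1171
  i=4: 84   i=5: 187   i=6: 2412   i=7: 851
  i=8: 2384   i=9: 1843     …   i=54: 2040
  i=55: 2734
Match at i=55, j=8: x = 55·57 + 8 = 3143.

3143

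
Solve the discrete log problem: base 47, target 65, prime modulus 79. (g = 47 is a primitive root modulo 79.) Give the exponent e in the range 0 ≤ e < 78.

36

Baby-step giant-step with m = ceil(sqrt(78)) = 9.
Baby table (47^j mod 79 for j=0..8):
  0:1  1:47  2:76  3:17  4:9  5:28  6:52  7:74
  8:2
Giant step factor: 47^(-9) ≡ 58 (mod 79).
Scan 65·58^i mod 79 for i = 0, 1, …:
  i=0: 65   i=1: 57   i=2: 67   i=3: 15
  i=4: 1
Match at i=4, j=0: e = 4·9 + 0 = 36.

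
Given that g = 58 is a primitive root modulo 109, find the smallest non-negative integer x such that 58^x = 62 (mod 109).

53

Baby-step giant-step with m = ceil(sqrt(108)) = 11.
Baby table (58^j mod 109 for j=0..10):
  0:1  1:58  2:94  3:2  4:7  5:79  6:4  7:14
  8:49  9:8  10:28
Giant step factor: 58^(-11) ≡ 99 (mod 109).
Scan 62·99^i mod 109 for i = 0, 1, …:
  i=0: 62   i=1: 34   i=2: 96   i=3: 21
  i=4: 8
Match at i=4, j=9: x = 4·11 + 9 = 53.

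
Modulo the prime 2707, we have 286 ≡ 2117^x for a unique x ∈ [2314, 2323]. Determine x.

2316

Compute 2117^2314 mod 2707 = 2130, then multiply by 2117 repeatedly:
  2117^2314=2130  2117^2315=2055  2117^2316=286
Found 286 at exponent 2316.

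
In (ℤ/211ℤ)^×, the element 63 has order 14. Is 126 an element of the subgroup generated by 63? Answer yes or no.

126 ∈ ⟨63⟩ iff 126^14 ≡ 1 (mod 211), since |⟨63⟩| = 14.
126^14 mod 211 = 137.
Since 137 ≠ 1, 126 does not lie in the subgroup.

no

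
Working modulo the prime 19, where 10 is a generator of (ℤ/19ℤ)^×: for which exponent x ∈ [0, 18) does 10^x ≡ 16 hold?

14

Successive powers of 10 modulo 19:
  10^0=1  10^1=10  10^2=5  10^3=12  10^4=6  10^5=3
  10^6=11  10^7=15  10^8=17  10^9=18  10^10=9  10^11=14
  10^12=7  10^13=13  10^14=16
So 10^14 ≡ 16 (mod 19), giving x = 14.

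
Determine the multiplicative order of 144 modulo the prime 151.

75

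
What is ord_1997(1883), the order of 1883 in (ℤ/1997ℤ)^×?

1996

The order of 1883 must divide p − 1 = 1996 = 2^2 · 499.
Divisors: 1, 2, 4, 499, 998, 1996.
Check each in increasing order: 1883^1 ≡ 1883;  1883^2 ≡ 1014;  1883^4 ≡ 1738;  1883^499 ≡ 1585;  1883^998 ≡ 1996;  1883^1996 ≡ 1.
Smallest exponent giving 1 is 1996.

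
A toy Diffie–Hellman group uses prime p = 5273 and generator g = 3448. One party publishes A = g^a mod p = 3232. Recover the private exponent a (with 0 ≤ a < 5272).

1030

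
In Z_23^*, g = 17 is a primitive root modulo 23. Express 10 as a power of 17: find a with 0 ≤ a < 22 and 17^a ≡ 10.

13

Successive powers of 17 modulo 23:
  17^0=1  17^1=17  17^2=13  17^3=14  17^4=8  17^5=21
  17^6=12  17^7=20  17^8=18  17^9=7  17^10=4  17^11=22
  17^12=6  17^13=10
So 17^13 ≡ 10 (mod 23), giving a = 13.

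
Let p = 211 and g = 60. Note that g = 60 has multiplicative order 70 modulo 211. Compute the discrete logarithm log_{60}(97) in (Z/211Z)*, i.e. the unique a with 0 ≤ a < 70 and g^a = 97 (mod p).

29

Baby-step giant-step with m = ceil(sqrt(70)) = 9.
Baby table (60^j mod 211 for j=0..8):
  0:1  1:60  2:13  3:147  4:169  5:12  6:87  7:156
  8:76
Giant step factor: 60^(-9) ≡ 18 (mod 211).
Scan 97·18^i mod 211 for i = 0, 1, …:
  i=0: 97   i=1: 58   i=2: 200   i=3: 13
Match at i=3, j=2: a = 3·9 + 2 = 29.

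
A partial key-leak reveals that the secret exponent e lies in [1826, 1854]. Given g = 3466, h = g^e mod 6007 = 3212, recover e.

Compute 3466^1826 mod 6007 = 680, then multiply by 3466 repeatedly:
  3466^1826=680  3466^1827=2136  3466^1828=2752  3466^1829=5323  3466^1830=2021
  3466^1831=624  3466^1832=264  3466^1833=1960  3466^1834=5450  3466^1835=3692
  3466^1836=1562  3466^1837=1585  3466^1838=3212
Found 3212 at exponent 1838.

1838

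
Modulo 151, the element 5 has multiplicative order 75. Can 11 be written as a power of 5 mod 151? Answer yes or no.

yes

11 ∈ ⟨5⟩ iff 11^75 ≡ 1 (mod 151), since |⟨5⟩| = 75.
11^75 mod 151 = 1.
Since 1 = 1, 11 lies in the subgroup.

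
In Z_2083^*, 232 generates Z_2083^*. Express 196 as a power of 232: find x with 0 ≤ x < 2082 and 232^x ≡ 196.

1796

Baby-step giant-step with m = ceil(sqrt(2082)) = 46.
Baby table (232^j mod 2083 for j=0..45):
  0:1  1:232  2:1749  3:1666  4:1157  5:1800  6:1000  7:787
  8:1363  9:1683  10:935  11:288  12:160  13:1709  14:718  15:2019
  16:1816  17:546  18:1692  19:940  20:1448  21:573  22:1707  23:254
  24:604  25:567  26:315  27:175  28:1023  29:1957  30:2013  31:424
  32:467  33:28  34:247  35:1063  36:822  37:1151  38:408  39:921
  40:1206  41:670  42:1298  43:1184  44:1815  45:314
Giant step factor: 232^(-46) ≡ 1681 (mod 2083).
Scan 196·1681^i mod 2083 for i = 0, 1, …:
  i=0: 196   i=1: 362   i=2: 286   i=3: 1676
  i=4: 1140   i=5: 2063   i=6: 1791   i=7: 736
  i=8: 1997   i=9: 1244     …   i=38: 291
  i=39: 1749
Match at i=39, j=2: x = 39·46 + 2 = 1796.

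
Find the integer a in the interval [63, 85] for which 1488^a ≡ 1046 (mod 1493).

Compute 1488^63 mod 1493 = 602, then multiply by 1488 repeatedly:
  1488^63=602  1488^64=1469  1488^65=120  1488^66=893  1488^67=14
  1488^68=1423  1488^69=350  1488^70=1236  1488^71=1285  1488^72=1040
  1488^73=772  1488^74=619  1488^75=1384  1488^76=545  1488^77=261
  1488^78=188  1488^79=553  1488^80=221  1488^81=388  1488^82=1046
Found 1046 at exponent 82.

82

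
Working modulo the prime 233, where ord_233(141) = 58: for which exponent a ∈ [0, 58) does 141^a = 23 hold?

24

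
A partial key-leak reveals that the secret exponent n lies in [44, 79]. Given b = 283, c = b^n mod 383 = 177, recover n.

77

Compute 283^44 mod 383 = 263, then multiply by 283 repeatedly:
  283^44=263  283^45=127  283^46=322  283^47=355  283^48=119
  283^49=356  283^50=19  283^51=15  283^52=32  283^53=247
  283^54=195  283^55=33  283^56=147  283^57=237  283^58=46
  283^59=379  283^60=17  283^61=215  283^62=331  283^63=221
  283^64=114  283^65=90  283^66=192  283^67=333  283^68=21
  283^69=198  283^70=116  283^71=273  283^72=276  283^73=359
  283^74=102  283^75=141  283^76=71  283^77=177
Found 177 at exponent 77.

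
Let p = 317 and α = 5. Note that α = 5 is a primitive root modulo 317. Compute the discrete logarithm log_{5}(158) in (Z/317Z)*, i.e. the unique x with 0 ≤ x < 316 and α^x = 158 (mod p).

171

Baby-step giant-step with m = ceil(sqrt(316)) = 18.
Baby table (5^j mod 317 for j=0..17):
  0:1  1:5  2:25  3:125  4:308  5:272  6:92  7:143
  8:81  9:88  10:123  11:298  12:222  13:159  14:161  15:171
  16:221  17:154
Giant step factor: 5^(-18) ≡ 7 (mod 317).
Scan 158·7^i mod 317 for i = 0, 1, …:
  i=0: 158   i=1: 155   i=2: 134   i=3: 304
  i=4: 226   i=5: 314   i=6: 296   i=7: 170
  i=8: 239   i=9: 88
Match at i=9, j=9: x = 9·18 + 9 = 171.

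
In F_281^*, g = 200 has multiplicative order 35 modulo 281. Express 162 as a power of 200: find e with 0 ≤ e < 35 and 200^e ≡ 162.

Successive powers of 200 modulo 281:
  200^0=1  200^1=200  200^2=98  200^3=211  200^4=50  200^5=165
  200^6=123  200^7=153  200^8=252  200^9=101  200^10=249  200^11=63
  200^12=236  200^13=273  200^14=86  200^15=59  200^16=279  200^17=162
So 200^17 ≡ 162 (mod 281), giving e = 17.

17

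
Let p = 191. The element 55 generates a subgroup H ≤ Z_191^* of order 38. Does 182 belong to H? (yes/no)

182 ∈ ⟨55⟩ iff 182^38 ≡ 1 (mod 191), since |⟨55⟩| = 38.
182^38 mod 191 = 184.
Since 184 ≠ 1, 182 does not lie in the subgroup.

no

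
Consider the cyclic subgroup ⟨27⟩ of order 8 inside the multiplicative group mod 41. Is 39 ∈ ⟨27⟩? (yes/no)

39 ∈ ⟨27⟩ iff 39^8 ≡ 1 (mod 41), since |⟨27⟩| = 8.
39^8 mod 41 = 10.
Since 10 ≠ 1, 39 does not lie in the subgroup.

no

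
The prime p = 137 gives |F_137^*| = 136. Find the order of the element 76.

68

The order of 76 must divide p − 1 = 136 = 2^3 · 17.
Divisors: 1, 2, 4, 8, 17, 34, 68, 136.
Check each in increasing order: 76^1 ≡ 76;  76^2 ≡ 22;  76^4 ≡ 73;  76^8 ≡ 123;  76^17 ≡ 100;  76^34 ≡ 136;  76^68 ≡ 1.
Smallest exponent giving 1 is 68.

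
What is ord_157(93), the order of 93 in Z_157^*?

13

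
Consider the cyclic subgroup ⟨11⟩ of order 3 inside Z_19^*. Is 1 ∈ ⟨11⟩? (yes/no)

yes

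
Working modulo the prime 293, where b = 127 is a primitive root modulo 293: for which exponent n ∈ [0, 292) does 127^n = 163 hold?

Successive powers of 127 modulo 293:
  127^0=1  127^1=127  127^2=14  127^3=20  127^4=196  127^5=280
  127^6=107  127^7=111  127^8=33  127^9=89  127^10=169  127^11=74
  127^12=22  127^13=157  127^14=15  127^15=147  127^16=210  127^17=7
  127^18=10  127^19=98  127^20=140  127^21=200  127^22=202  127^23=163
So 127^23 ≡ 163 (mod 293), giving n = 23.

23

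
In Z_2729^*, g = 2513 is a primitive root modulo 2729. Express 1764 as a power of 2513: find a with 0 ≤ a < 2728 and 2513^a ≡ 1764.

Baby-step giant-step with m = ceil(sqrt(2728)) = 53.
Baby table (2513^j mod 2729 for j=0..52):
  0:1  1:2513  2:263  3:501  4:944  5:771  6:2662  7:827
  8:1482  9:1910  10:2248  11:194  12:1760  13:1900  14:1679  15:293
  16:2208  17:647  18:2156  19:963  20:2125  21:2201  22:2159  23:315
  24:185  25:975  26:2262  27:2628  28:2713  29:727  30:1250  31:171
  32:1270  33:1309  34:1072  35:413  36:849  37:2188  38:2238  39:2354
  40:1859  41:2348  42:426  43:770  44:149  45:564  46:981  47:966
  48:1477  49:261  50:933  51:418  52:2498
Giant step factor: 2513^(-53) ≡ 1569 (mod 2729).
Scan 1764·1569^i mod 2729 for i = 0, 1, …:
  i=0: 1764   i=1: 510   i=2: 593   i=3: 2557
  i=4: 303   i=5: 561   i=6: 1471   i=7: 1994
  i=8: 1152   i=9: 890     …   i=18: 678
  i=19: 2201
Match at i=19, j=21: a = 19·53 + 21 = 1028.

1028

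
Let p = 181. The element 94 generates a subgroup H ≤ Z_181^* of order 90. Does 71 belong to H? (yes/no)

no

71 ∈ ⟨94⟩ iff 71^90 ≡ 1 (mod 181), since |⟨94⟩| = 90.
71^90 mod 181 = 180.
Since 180 ≠ 1, 71 does not lie in the subgroup.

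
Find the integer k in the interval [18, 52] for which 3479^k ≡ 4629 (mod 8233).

Compute 3479^18 mod 8233 = 4629, then multiply by 3479 repeatedly:
  3479^18=4629
Found 4629 at exponent 18.

18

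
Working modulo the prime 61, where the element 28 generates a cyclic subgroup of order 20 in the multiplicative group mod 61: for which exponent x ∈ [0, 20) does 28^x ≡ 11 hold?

5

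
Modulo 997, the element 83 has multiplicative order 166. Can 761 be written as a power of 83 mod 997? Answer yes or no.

no

761 ∈ ⟨83⟩ iff 761^166 ≡ 1 (mod 997), since |⟨83⟩| = 166.
761^166 mod 997 = 692.
Since 692 ≠ 1, 761 does not lie in the subgroup.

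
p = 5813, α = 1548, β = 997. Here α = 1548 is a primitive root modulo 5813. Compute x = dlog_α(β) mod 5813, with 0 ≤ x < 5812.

530

Baby-step giant-step with m = ceil(sqrt(5812)) = 77.
Baby table (1548^j mod 5813 for j=0..76):
  0:1  1:1548  2:1348  3:5650  4:3448  5:1170  6:3317  7:1837
  8:1119  9:5751  10:2845  11:3619  12:4293  13:1305  14:3029  15:3614
  16:2366  17:378  18:3844  19:3813  20:2329  21:1232  22:472  23:4031
  24:2639  25:4446  26:5629  27:5  28:1927  29:927  30:4998  31:5614
  32:37  33:4959  34:3372  35:5595  36:5503  37:2599  38:656  39:4026
  40:712  41:3519  42:631  43:204  44:1890  45:1781  46:1626  47:19
  48:347  49:2360  50:2716  51:1569  52:4791  53:4893  54:25  55:3822
  56:4635  57:1738  58:4818  59:185  60:1543  61:5234  62:4723  63:4263
  64:1369  65:3280  66:2691  67:3560  68:156  69:3155  70:1020  71:3637
  72:3092  73:2317  74:95  75:1735  76:174
Giant step factor: 1548^(-77) ≡ 4864 (mod 5813).
Scan 997·4864^i mod 5813 for i = 0, 1, …:
  i=0: 997   i=1: 1366   i=2: 5778   i=3: 4150
  i=4: 2864   i=5: 2548   i=6: 156
Match at i=6, j=68: x = 6·77 + 68 = 530.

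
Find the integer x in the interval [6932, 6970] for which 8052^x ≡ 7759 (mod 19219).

6948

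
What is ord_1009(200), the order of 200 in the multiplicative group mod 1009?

The order of 200 must divide p − 1 = 1008 = 2^4 · 3^2 · 7.
Divisors: 1, 2, 3, 4, 6, 7, 8, 9, 12, 14, 16, 18, 21, 24, 28, 36, 42, 48, 56, 63, 72, 84, 112, 126, 144, 168, 252, 336, 504, 1008.
Check each in increasing order: 200^1 ≡ 200;  200^2 ≡ 649;  200^3 ≡ 648;  200^4 ≡ 448;  200^6 ≡ 160;  200^7 ≡ 721;  200^8 ≡ 922;  200^9 ≡ 762;  200^12 ≡ 375;  200^14 ≡ 206;  200^16 ≡ 506;  200^18 ≡ 469;  200^21 ≡ 203;  200^24 ≡ 374;  200^28 ≡ 58;  200^36 ≡ 1008;  200^42 ≡ 849;  200^48 ≡ 634;  200^56 ≡ 337;  200^63 ≡ 817;  200^72 ≡ 1.
Smallest exponent giving 1 is 72.

72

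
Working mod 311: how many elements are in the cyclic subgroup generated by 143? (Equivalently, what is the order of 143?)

62

The order of 143 must divide p − 1 = 310 = 2 · 5 · 31.
Divisors: 1, 2, 5, 10, 31, 62, 155, 310.
Check each in increasing order: 143^1 ≡ 143;  143^2 ≡ 234;  143^5 ≡ 61;  143^10 ≡ 300;  143^31 ≡ 310;  143^62 ≡ 1.
Smallest exponent giving 1 is 62.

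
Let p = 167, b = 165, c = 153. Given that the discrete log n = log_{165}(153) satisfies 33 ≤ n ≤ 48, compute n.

Compute 165^33 mod 167 = 153, then multiply by 165 repeatedly:
  165^33=153
Found 153 at exponent 33.

33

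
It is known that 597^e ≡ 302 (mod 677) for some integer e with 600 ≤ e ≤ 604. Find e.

600

Compute 597^600 mod 677 = 302, then multiply by 597 repeatedly:
  597^600=302
Found 302 at exponent 600.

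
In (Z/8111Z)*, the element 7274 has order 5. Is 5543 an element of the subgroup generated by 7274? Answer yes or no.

⟨7274⟩ has order 5; its elements mod 8111 are {1, 381, 3023, 5543, 7274}.
5543 is in this set.

yes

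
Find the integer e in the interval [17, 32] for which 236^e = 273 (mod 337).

24

Compute 236^17 mod 337 = 70, then multiply by 236 repeatedly:
  236^17=70  236^18=7  236^19=304  236^20=300  236^21=30
  236^22=3  236^23=34  236^24=273
Found 273 at exponent 24.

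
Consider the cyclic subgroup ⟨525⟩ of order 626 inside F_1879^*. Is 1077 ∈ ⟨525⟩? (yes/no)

1077 ∈ ⟨525⟩ iff 1077^626 ≡ 1 (mod 1879), since |⟨525⟩| = 626.
1077^626 mod 1879 = 488.
Since 488 ≠ 1, 1077 does not lie in the subgroup.

no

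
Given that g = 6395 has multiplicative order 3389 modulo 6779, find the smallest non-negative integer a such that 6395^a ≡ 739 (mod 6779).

2613

Baby-step giant-step with m = ceil(sqrt(3389)) = 59.
Baby table (6395^j mod 6779 for j=0..58):
  0:1  1:6395  2:5097  3:1883  4:2281  5:5366  6:272  7:4016
  8:3468  9:3751  10:3543  11:2067  12:6194  13:933  14:1015  15:3422
  16:1078  17:6346  18:3576  19:2953  20:4920  21:2061  22:1719  23:4246
  24:3275  25:3294  26:2777  27:4714  28:6596  29:2482  30:2751  31:1140
  32:2875  33:977  34:4456  35:3983  36:2582  37:5025  38:2415  39:1363
  40:5370  41:5515  42:4067  43:4221  44:6096  45:4670  46:3155  47:1921
  48:1247  49:2461  50:4036  51:2567  52:4006  53:529  54:234  55:5050
  56:6373  57:6766  58:4992
Giant step factor: 6395^(-59) ≡ 3640 (mod 6779).
Scan 739·3640^i mod 6779 for i = 0, 1, …:
  i=0: 739   i=1: 5476   i=2: 2380   i=3: 6417
  i=4: 4225   i=5: 4228   i=6: 1590   i=7: 5113
  i=8: 2965   i=9: 432     …   i=43: 2285
  i=44: 6346
Match at i=44, j=17: a = 44·59 + 17 = 2613.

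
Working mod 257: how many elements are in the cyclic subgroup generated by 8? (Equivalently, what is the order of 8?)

The order of 8 must divide p − 1 = 256 = 2^8.
Divisors: 1, 2, 4, 8, 16, 32, 64, 128, 256.
Check each in increasing order: 8^1 ≡ 8;  8^2 ≡ 64;  8^4 ≡ 241;  8^8 ≡ 256;  8^16 ≡ 1.
Smallest exponent giving 1 is 16.

16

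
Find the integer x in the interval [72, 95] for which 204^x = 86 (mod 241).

Compute 204^72 mod 241 = 154, then multiply by 204 repeatedly:
  204^72=154  204^73=86
Found 86 at exponent 73.

73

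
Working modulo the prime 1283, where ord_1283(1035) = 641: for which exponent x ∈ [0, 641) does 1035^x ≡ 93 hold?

92

Baby-step giant-step with m = ceil(sqrt(641)) = 26.
Baby table (1035^j mod 1283 for j=0..25):
  0:1  1:1035  2:1203  3:595  4:1268  5:1154  6:1200  7:56
  8:225  9:652  10:1245  11:443  12:474  13:484  14:570  15:1053
  16:588  17:438  18:431  19:884  20:161  21:1128  22:1233  23:853
  24:151  25:1042
Giant step factor: 1035^(-26) ≡ 946 (mod 1283).
Scan 93·946^i mod 1283 for i = 0, 1, …:
  i=0: 93   i=1: 734   i=2: 261   i=3: 570
Match at i=3, j=14: x = 3·26 + 14 = 92.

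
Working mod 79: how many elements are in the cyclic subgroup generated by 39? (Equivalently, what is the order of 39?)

78

The order of 39 must divide p − 1 = 78 = 2 · 3 · 13.
Divisors: 1, 2, 3, 6, 13, 26, 39, 78.
Check each in increasing order: 39^1 ≡ 39;  39^2 ≡ 20;  39^3 ≡ 69;  39^6 ≡ 21;  39^13 ≡ 56;  39^26 ≡ 55;  39^39 ≡ 78;  39^78 ≡ 1.
Smallest exponent giving 1 is 78.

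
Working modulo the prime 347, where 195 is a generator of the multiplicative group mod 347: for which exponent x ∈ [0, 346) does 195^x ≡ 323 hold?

236

Baby-step giant-step with m = ceil(sqrt(346)) = 19.
Baby table (195^j mod 347 for j=0..18):
  0:1  1:195  2:202  3:179  4:205  5:70  6:117  7:260
  8:38  9:123  10:42  11:209  12:156  13:231  14:282  15:164
  16:56  17:163  18:208
Giant step factor: 195^(-19) ≡ 258 (mod 347).
Scan 323·258^i mod 347 for i = 0, 1, …:
  i=0: 323   i=1: 54   i=2: 52   i=3: 230
  i=4: 3   i=5: 80   i=6: 167   i=7: 58
  i=8: 43   i=9: 337   i=10: 196   i=11: 253
  i=12: 38
Match at i=12, j=8: x = 12·19 + 8 = 236.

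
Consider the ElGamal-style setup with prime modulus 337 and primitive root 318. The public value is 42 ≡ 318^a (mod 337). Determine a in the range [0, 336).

24

Baby-step giant-step with m = ceil(sqrt(336)) = 19.
Baby table (318^j mod 337 for j=0..18):
  0:1  1:318  2:24  3:218  4:239  5:177  6:7  7:204
  8:168  9:178  10:325  11:228  12:49  13:80  14:165  15:235
  16:253  17:248  18:6
Giant step factor: 318^(-19) ≡ 269 (mod 337).
Scan 42·269^i mod 337 for i = 0, 1, …:
  i=0: 42   i=1: 177
Match at i=1, j=5: a = 1·19 + 5 = 24.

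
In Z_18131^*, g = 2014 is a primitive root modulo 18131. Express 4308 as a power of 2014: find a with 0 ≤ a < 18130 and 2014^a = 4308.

Baby-step giant-step with m = ceil(sqrt(18130)) = 135.
Baby table (2014^j mod 18131 for j=0..134):
  0:1  1:2014  2:12983  3:2860  4:12513  5:17223  6:2519  7:14717
  8:13984  9:6333  10:8569  11:15385  12:17642  13:12359  14:15294  15:15678
  16:9421  17:8868  18:1117  19:1394  20:15342  21:3564  22:16151  23:1100
  24:3418  25:12203  26:9337  27:2871  28:16536  29:14988  30:15848  31:7312
  32:3996  33:15911  34:7277  35:6030  36:14781  37:15963  38:3219  39:10299
  40:322  41:13923  42:10396  43:14370  44:4104  45:15851  46:13354  47:6683
  48:6360  49:8554  50:3306  51:4207  52:5721  53:8909  54:11167  55:7898
  56:5685  57:8929  58:15185  59:13724  60:8492  61:5355  62:15156  63:9711
  64:12736  65:13070  66:14899  67:17912  68:12209  69:3290  70:8245  71:15565
  72:17542  73:10400  74:4295  75:1643  76:9160  77:9013  78:3051  79:16436
  80:13029  81:4849  82:11408  83:3735  84:16056  85:9211  86:2941  87:12468
  88:17248  89:16607  90:12934  91:12960  92:10931  93:4000  94:5836  95:4816
  96:17470  97:10440  98:12331  99:13295  100:14774  101:1865  102:2993  103:8410
  104:3386  105:2148  106:10894  107:2006  108:15002  109:7782  110:7764  111:7774
  112:9783  113:12696  114:5034  115:3247  116:12298  117:1226  118:3348  119:16271
  120:7077  121:2112  122:10914  123:6024  124:2697  125:10589  126:4190  127:7745
  128:5770  129:16940  130:12749  131:2990  132:2368  133:699  134:11699
Giant step factor: 2014^(-135) ≡ 2515 (mod 18131).
Scan 4308·2515^i mod 18131 for i = 0, 1, …:
  i=0: 4308   i=1: 10413   i=2: 7531   i=3: 11701
  i=4: 1402   i=5: 8616   i=6: 2695   i=7: 15062
  i=8: 5271   i=9: 2804     …   i=39: 16277
  i=40: 14988
Match at i=40, j=29: a = 40·135 + 29 = 5429.

5429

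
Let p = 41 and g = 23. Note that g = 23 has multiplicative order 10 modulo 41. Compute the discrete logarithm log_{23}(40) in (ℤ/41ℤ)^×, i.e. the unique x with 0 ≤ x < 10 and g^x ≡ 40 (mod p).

5

Successive powers of 23 modulo 41:
  23^0=1  23^1=23  23^2=37  23^3=31  23^4=16  23^5=40
So 23^5 ≡ 40 (mod 41), giving x = 5.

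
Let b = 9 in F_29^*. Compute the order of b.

14

The order of 9 must divide p − 1 = 28 = 2^2 · 7.
Divisors: 1, 2, 4, 7, 14, 28.
Check each in increasing order: 9^1 ≡ 9;  9^2 ≡ 23;  9^4 ≡ 7;  9^7 ≡ 28;  9^14 ≡ 1.
Smallest exponent giving 1 is 14.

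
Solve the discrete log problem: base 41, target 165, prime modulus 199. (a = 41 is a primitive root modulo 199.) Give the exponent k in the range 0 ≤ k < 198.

98

Baby-step giant-step with m = ceil(sqrt(198)) = 15.
Baby table (41^j mod 199 for j=0..14):
  0:1  1:41  2:89  3:67  4:160  5:192  6:111  7:173
  8:128  9:74  10:49  11:19  12:182  13:99  14:79
Giant step factor: 41^(-15) ≡ 76 (mod 199).
Scan 165·76^i mod 199 for i = 0, 1, …:
  i=0: 165   i=1: 3   i=2: 29   i=3: 15
  i=4: 145   i=5: 75   i=6: 128
Match at i=6, j=8: k = 6·15 + 8 = 98.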